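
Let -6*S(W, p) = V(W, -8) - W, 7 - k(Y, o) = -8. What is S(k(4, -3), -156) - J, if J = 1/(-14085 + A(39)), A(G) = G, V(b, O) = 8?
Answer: 8194/7023 ≈ 1.1667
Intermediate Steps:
k(Y, o) = 15 (k(Y, o) = 7 - 1*(-8) = 7 + 8 = 15)
J = -1/14046 (J = 1/(-14085 + 39) = 1/(-14046) = -1/14046 ≈ -7.1195e-5)
S(W, p) = -4/3 + W/6 (S(W, p) = -(8 - W)/6 = -4/3 + W/6)
S(k(4, -3), -156) - J = (-4/3 + (1/6)*15) - 1*(-1/14046) = (-4/3 + 5/2) + 1/14046 = 7/6 + 1/14046 = 8194/7023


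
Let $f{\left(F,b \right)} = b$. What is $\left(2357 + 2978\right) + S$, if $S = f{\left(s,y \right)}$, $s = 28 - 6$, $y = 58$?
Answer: $5393$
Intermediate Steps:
$s = 22$
$S = 58$
$\left(2357 + 2978\right) + S = \left(2357 + 2978\right) + 58 = 5335 + 58 = 5393$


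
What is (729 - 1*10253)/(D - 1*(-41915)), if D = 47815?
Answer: -4762/44865 ≈ -0.10614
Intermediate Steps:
(729 - 1*10253)/(D - 1*(-41915)) = (729 - 1*10253)/(47815 - 1*(-41915)) = (729 - 10253)/(47815 + 41915) = -9524/89730 = -9524*1/89730 = -4762/44865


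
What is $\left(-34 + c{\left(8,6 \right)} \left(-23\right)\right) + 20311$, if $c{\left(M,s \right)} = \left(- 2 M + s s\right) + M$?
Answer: $19633$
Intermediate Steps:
$c{\left(M,s \right)} = s^{2} - M$ ($c{\left(M,s \right)} = \left(- 2 M + s^{2}\right) + M = \left(s^{2} - 2 M\right) + M = s^{2} - M$)
$\left(-34 + c{\left(8,6 \right)} \left(-23\right)\right) + 20311 = \left(-34 + \left(6^{2} - 8\right) \left(-23\right)\right) + 20311 = \left(-34 + \left(36 - 8\right) \left(-23\right)\right) + 20311 = \left(-34 + 28 \left(-23\right)\right) + 20311 = \left(-34 - 644\right) + 20311 = -678 + 20311 = 19633$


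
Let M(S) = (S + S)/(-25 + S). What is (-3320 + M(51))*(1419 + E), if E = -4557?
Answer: 135276042/13 ≈ 1.0406e+7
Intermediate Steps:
M(S) = 2*S/(-25 + S) (M(S) = (2*S)/(-25 + S) = 2*S/(-25 + S))
(-3320 + M(51))*(1419 + E) = (-3320 + 2*51/(-25 + 51))*(1419 - 4557) = (-3320 + 2*51/26)*(-3138) = (-3320 + 2*51*(1/26))*(-3138) = (-3320 + 51/13)*(-3138) = -43109/13*(-3138) = 135276042/13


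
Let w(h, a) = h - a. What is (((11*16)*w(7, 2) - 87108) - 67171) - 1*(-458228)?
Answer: 304829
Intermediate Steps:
(((11*16)*w(7, 2) - 87108) - 67171) - 1*(-458228) = (((11*16)*(7 - 1*2) - 87108) - 67171) - 1*(-458228) = ((176*(7 - 2) - 87108) - 67171) + 458228 = ((176*5 - 87108) - 67171) + 458228 = ((880 - 87108) - 67171) + 458228 = (-86228 - 67171) + 458228 = -153399 + 458228 = 304829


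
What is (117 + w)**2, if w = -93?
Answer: 576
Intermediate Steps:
(117 + w)**2 = (117 - 93)**2 = 24**2 = 576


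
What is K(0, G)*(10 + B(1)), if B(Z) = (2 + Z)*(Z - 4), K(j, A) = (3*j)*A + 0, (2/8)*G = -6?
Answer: 0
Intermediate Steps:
G = -24 (G = 4*(-6) = -24)
K(j, A) = 3*A*j (K(j, A) = 3*A*j + 0 = 3*A*j)
B(Z) = (-4 + Z)*(2 + Z) (B(Z) = (2 + Z)*(-4 + Z) = (-4 + Z)*(2 + Z))
K(0, G)*(10 + B(1)) = (3*(-24)*0)*(10 + (-8 + 1**2 - 2*1)) = 0*(10 + (-8 + 1 - 2)) = 0*(10 - 9) = 0*1 = 0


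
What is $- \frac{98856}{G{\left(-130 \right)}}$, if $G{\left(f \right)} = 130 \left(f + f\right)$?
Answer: $\frac{12357}{4225} \approx 2.9247$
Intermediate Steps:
$G{\left(f \right)} = 260 f$ ($G{\left(f \right)} = 130 \cdot 2 f = 260 f$)
$- \frac{98856}{G{\left(-130 \right)}} = - \frac{98856}{260 \left(-130\right)} = - \frac{98856}{-33800} = \left(-98856\right) \left(- \frac{1}{33800}\right) = \frac{12357}{4225}$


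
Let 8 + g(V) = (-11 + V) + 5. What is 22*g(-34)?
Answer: -1056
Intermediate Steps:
g(V) = -14 + V (g(V) = -8 + ((-11 + V) + 5) = -8 + (-6 + V) = -14 + V)
22*g(-34) = 22*(-14 - 34) = 22*(-48) = -1056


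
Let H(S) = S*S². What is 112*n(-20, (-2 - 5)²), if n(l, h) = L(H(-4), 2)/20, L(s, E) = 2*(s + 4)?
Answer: -672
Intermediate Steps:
H(S) = S³
L(s, E) = 8 + 2*s (L(s, E) = 2*(4 + s) = 8 + 2*s)
n(l, h) = -6 (n(l, h) = (8 + 2*(-4)³)/20 = (8 + 2*(-64))*(1/20) = (8 - 128)*(1/20) = -120*1/20 = -6)
112*n(-20, (-2 - 5)²) = 112*(-6) = -672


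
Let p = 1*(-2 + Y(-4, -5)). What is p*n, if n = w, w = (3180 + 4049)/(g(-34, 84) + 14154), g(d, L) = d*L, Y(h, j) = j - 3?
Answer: -36145/5649 ≈ -6.3985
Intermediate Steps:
Y(h, j) = -3 + j
g(d, L) = L*d
p = -10 (p = 1*(-2 + (-3 - 5)) = 1*(-2 - 8) = 1*(-10) = -10)
w = 7229/11298 (w = (3180 + 4049)/(84*(-34) + 14154) = 7229/(-2856 + 14154) = 7229/11298 ≈ 0.63985)
n = 7229/11298 ≈ 0.63985
p*n = -10*7229/11298 = -36145/5649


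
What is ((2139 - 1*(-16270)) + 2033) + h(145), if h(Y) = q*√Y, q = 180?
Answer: 20442 + 180*√145 ≈ 22610.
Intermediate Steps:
h(Y) = 180*√Y
((2139 - 1*(-16270)) + 2033) + h(145) = ((2139 - 1*(-16270)) + 2033) + 180*√145 = ((2139 + 16270) + 2033) + 180*√145 = (18409 + 2033) + 180*√145 = 20442 + 180*√145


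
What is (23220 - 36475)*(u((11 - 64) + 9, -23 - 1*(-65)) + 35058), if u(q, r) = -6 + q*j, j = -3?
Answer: -466363920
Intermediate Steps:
u(q, r) = -6 - 3*q (u(q, r) = -6 + q*(-3) = -6 - 3*q)
(23220 - 36475)*(u((11 - 64) + 9, -23 - 1*(-65)) + 35058) = (23220 - 36475)*((-6 - 3*((11 - 64) + 9)) + 35058) = -13255*((-6 - 3*(-53 + 9)) + 35058) = -13255*((-6 - 3*(-44)) + 35058) = -13255*((-6 + 132) + 35058) = -13255*(126 + 35058) = -13255*35184 = -466363920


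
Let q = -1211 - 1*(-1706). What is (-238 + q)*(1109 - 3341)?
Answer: -573624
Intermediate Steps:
q = 495 (q = -1211 + 1706 = 495)
(-238 + q)*(1109 - 3341) = (-238 + 495)*(1109 - 3341) = 257*(-2232) = -573624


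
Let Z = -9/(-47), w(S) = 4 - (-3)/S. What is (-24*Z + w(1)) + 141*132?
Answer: 874877/47 ≈ 18614.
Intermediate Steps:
w(S) = 4 + 3/S
Z = 9/47 (Z = -9*(-1/47) = 9/47 ≈ 0.19149)
(-24*Z + w(1)) + 141*132 = (-24*9/47 + (4 + 3/1)) + 141*132 = (-216/47 + (4 + 3*1)) + 18612 = (-216/47 + (4 + 3)) + 18612 = (-216/47 + 7) + 18612 = 113/47 + 18612 = 874877/47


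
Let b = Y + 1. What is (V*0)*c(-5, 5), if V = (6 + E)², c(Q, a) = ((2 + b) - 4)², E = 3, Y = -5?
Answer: 0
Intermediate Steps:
b = -4 (b = -5 + 1 = -4)
c(Q, a) = 36 (c(Q, a) = ((2 - 4) - 4)² = (-2 - 4)² = (-6)² = 36)
V = 81 (V = (6 + 3)² = 9² = 81)
(V*0)*c(-5, 5) = (81*0)*36 = 0*36 = 0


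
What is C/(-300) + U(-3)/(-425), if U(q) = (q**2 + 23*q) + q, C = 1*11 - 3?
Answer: 31/255 ≈ 0.12157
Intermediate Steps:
C = 8 (C = 11 - 3 = 8)
U(q) = q**2 + 24*q
C/(-300) + U(-3)/(-425) = 8/(-300) - 3*(24 - 3)/(-425) = 8*(-1/300) - 3*21*(-1/425) = -2/75 - 63*(-1/425) = -2/75 + 63/425 = 31/255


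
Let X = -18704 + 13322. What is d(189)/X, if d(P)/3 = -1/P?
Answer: 1/339066 ≈ 2.9493e-6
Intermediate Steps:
X = -5382
d(P) = -3/P (d(P) = 3*(-1/P) = -3/P)
d(189)/X = -3/189/(-5382) = -3*1/189*(-1/5382) = -1/63*(-1/5382) = 1/339066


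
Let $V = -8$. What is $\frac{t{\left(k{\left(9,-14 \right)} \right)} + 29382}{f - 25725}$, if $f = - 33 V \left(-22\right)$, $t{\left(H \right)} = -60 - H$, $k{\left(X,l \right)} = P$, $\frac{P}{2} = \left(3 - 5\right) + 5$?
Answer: $- \frac{9772}{10511} \approx -0.92969$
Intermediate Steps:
$P = 6$ ($P = 2 \left(\left(3 - 5\right) + 5\right) = 2 \left(-2 + 5\right) = 2 \cdot 3 = 6$)
$k{\left(X,l \right)} = 6$
$f = -5808$ ($f = \left(-33\right) \left(-8\right) \left(-22\right) = 264 \left(-22\right) = -5808$)
$\frac{t{\left(k{\left(9,-14 \right)} \right)} + 29382}{f - 25725} = \frac{\left(-60 - 6\right) + 29382}{-5808 - 25725} = \frac{\left(-60 - 6\right) + 29382}{-31533} = \left(-66 + 29382\right) \left(- \frac{1}{31533}\right) = 29316 \left(- \frac{1}{31533}\right) = - \frac{9772}{10511}$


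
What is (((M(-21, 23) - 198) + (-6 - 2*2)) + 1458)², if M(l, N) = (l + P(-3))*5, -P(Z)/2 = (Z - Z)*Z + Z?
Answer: 1380625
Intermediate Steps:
P(Z) = -2*Z (P(Z) = -2*((Z - Z)*Z + Z) = -2*(0*Z + Z) = -2*(0 + Z) = -2*Z)
M(l, N) = 30 + 5*l (M(l, N) = (l - 2*(-3))*5 = (l + 6)*5 = (6 + l)*5 = 30 + 5*l)
(((M(-21, 23) - 198) + (-6 - 2*2)) + 1458)² = ((((30 + 5*(-21)) - 198) + (-6 - 2*2)) + 1458)² = ((((30 - 105) - 198) + (-6 - 4)) + 1458)² = (((-75 - 198) - 10) + 1458)² = ((-273 - 10) + 1458)² = (-283 + 1458)² = 1175² = 1380625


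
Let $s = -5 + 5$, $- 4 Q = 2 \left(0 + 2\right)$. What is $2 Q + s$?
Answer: $-2$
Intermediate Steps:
$Q = -1$ ($Q = - \frac{2 \left(0 + 2\right)}{4} = - \frac{2 \cdot 2}{4} = \left(- \frac{1}{4}\right) 4 = -1$)
$s = 0$
$2 Q + s = 2 \left(-1\right) + 0 = -2 + 0 = -2$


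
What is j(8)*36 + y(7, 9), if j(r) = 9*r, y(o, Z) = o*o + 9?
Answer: 2650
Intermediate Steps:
y(o, Z) = 9 + o² (y(o, Z) = o² + 9 = 9 + o²)
j(8)*36 + y(7, 9) = (9*8)*36 + (9 + 7²) = 72*36 + (9 + 49) = 2592 + 58 = 2650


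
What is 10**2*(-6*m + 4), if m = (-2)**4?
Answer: -9200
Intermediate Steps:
m = 16
10**2*(-6*m + 4) = 10**2*(-6*16 + 4) = 100*(-96 + 4) = 100*(-92) = -9200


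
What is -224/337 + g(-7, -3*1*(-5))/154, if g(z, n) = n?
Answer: -29441/51898 ≈ -0.56729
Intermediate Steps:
-224/337 + g(-7, -3*1*(-5))/154 = -224/337 + (-3*1*(-5))/154 = -224*1/337 - 3*(-5)*(1/154) = -224/337 + 15*(1/154) = -224/337 + 15/154 = -29441/51898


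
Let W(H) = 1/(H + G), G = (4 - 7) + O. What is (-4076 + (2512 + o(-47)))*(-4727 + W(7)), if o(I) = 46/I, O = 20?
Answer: 1390746773/188 ≈ 7.3976e+6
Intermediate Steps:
G = 17 (G = (4 - 7) + 20 = -3 + 20 = 17)
W(H) = 1/(17 + H) (W(H) = 1/(H + 17) = 1/(17 + H))
(-4076 + (2512 + o(-47)))*(-4727 + W(7)) = (-4076 + (2512 + 46/(-47)))*(-4727 + 1/(17 + 7)) = (-4076 + (2512 + 46*(-1/47)))*(-4727 + 1/24) = (-4076 + (2512 - 46/47))*(-4727 + 1/24) = (-4076 + 118018/47)*(-113447/24) = -73554/47*(-113447/24) = 1390746773/188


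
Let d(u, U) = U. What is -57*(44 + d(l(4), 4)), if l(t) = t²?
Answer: -2736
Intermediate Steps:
-57*(44 + d(l(4), 4)) = -57*(44 + 4) = -57*48 = -2736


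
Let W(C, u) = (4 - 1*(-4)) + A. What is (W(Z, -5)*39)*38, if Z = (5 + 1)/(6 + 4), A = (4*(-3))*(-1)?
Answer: 29640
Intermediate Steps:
A = 12 (A = -12*(-1) = 12)
Z = 3/5 (Z = 6/10 = 6*(1/10) = 3/5 ≈ 0.60000)
W(C, u) = 20 (W(C, u) = (4 - 1*(-4)) + 12 = (4 + 4) + 12 = 8 + 12 = 20)
(W(Z, -5)*39)*38 = (20*39)*38 = 780*38 = 29640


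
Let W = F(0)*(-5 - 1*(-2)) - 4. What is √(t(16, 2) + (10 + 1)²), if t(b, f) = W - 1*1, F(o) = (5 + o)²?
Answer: √41 ≈ 6.4031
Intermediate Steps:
W = -79 (W = (5 + 0)²*(-5 - 1*(-2)) - 4 = 5²*(-5 + 2) - 4 = 25*(-3) - 4 = -75 - 4 = -79)
t(b, f) = -80 (t(b, f) = -79 - 1*1 = -79 - 1 = -80)
√(t(16, 2) + (10 + 1)²) = √(-80 + (10 + 1)²) = √(-80 + 11²) = √(-80 + 121) = √41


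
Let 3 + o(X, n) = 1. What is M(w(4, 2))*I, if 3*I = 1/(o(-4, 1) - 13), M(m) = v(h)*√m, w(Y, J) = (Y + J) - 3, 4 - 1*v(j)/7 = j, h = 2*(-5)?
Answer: -98*√3/45 ≈ -3.7720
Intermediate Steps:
h = -10
v(j) = 28 - 7*j
w(Y, J) = -3 + J + Y (w(Y, J) = (J + Y) - 3 = -3 + J + Y)
M(m) = 98*√m (M(m) = (28 - 7*(-10))*√m = (28 + 70)*√m = 98*√m)
o(X, n) = -2 (o(X, n) = -3 + 1 = -2)
I = -1/45 (I = 1/(3*(-2 - 13)) = (⅓)/(-15) = (⅓)*(-1/15) = -1/45 ≈ -0.022222)
M(w(4, 2))*I = (98*√(-3 + 2 + 4))*(-1/45) = (98*√3)*(-1/45) = -98*√3/45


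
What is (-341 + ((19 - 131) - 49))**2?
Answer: 252004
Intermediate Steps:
(-341 + ((19 - 131) - 49))**2 = (-341 + (-112 - 49))**2 = (-341 - 161)**2 = (-502)**2 = 252004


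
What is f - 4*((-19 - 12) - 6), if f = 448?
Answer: 596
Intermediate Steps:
f - 4*((-19 - 12) - 6) = 448 - 4*((-19 - 12) - 6) = 448 - 4*(-31 - 6) = 448 - 4*(-37) = 448 - 1*(-148) = 448 + 148 = 596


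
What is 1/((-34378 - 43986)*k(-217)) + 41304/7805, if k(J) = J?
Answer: 100339147451/18960561620 ≈ 5.2920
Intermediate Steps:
1/((-34378 - 43986)*k(-217)) + 41304/7805 = 1/(-34378 - 43986*(-217)) + 41304/7805 = -1/217/(-78364) + 41304*(1/7805) = -1/78364*(-1/217) + 41304/7805 = 1/17004988 + 41304/7805 = 100339147451/18960561620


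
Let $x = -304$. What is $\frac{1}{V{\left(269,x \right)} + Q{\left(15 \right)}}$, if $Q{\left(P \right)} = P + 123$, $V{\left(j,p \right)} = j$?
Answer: $\frac{1}{407} \approx 0.002457$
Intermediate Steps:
$Q{\left(P \right)} = 123 + P$
$\frac{1}{V{\left(269,x \right)} + Q{\left(15 \right)}} = \frac{1}{269 + \left(123 + 15\right)} = \frac{1}{269 + 138} = \frac{1}{407}$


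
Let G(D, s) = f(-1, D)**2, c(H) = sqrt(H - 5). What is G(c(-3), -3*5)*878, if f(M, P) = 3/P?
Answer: -3951/4 ≈ -987.75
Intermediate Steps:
c(H) = sqrt(-5 + H)
G(D, s) = 9/D**2 (G(D, s) = (3/D)**2 = 9/D**2)
G(c(-3), -3*5)*878 = (9/(sqrt(-5 - 3))**2)*878 = (9/(sqrt(-8))**2)*878 = (9/(2*I*sqrt(2))**2)*878 = (9*(-1/8))*878 = -9/8*878 = -3951/4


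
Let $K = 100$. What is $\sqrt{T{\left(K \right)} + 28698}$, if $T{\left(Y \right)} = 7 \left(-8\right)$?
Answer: $\sqrt{28642} \approx 169.24$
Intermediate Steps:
$T{\left(Y \right)} = -56$
$\sqrt{T{\left(K \right)} + 28698} = \sqrt{-56 + 28698} = \sqrt{28642}$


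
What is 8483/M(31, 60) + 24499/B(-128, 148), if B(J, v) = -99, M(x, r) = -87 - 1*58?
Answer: -4392172/14355 ≈ -305.97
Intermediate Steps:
M(x, r) = -145 (M(x, r) = -87 - 58 = -145)
8483/M(31, 60) + 24499/B(-128, 148) = 8483/(-145) + 24499/(-99) = 8483*(-1/145) + 24499*(-1/99) = -8483/145 - 24499/99 = -4392172/14355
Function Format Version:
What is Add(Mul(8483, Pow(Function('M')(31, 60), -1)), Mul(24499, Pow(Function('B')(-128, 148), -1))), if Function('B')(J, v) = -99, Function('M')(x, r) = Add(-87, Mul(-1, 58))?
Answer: Rational(-4392172, 14355) ≈ -305.97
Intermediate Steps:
Function('M')(x, r) = -145 (Function('M')(x, r) = Add(-87, -58) = -145)
Add(Mul(8483, Pow(Function('M')(31, 60), -1)), Mul(24499, Pow(Function('B')(-128, 148), -1))) = Add(Mul(8483, Pow(-145, -1)), Mul(24499, Pow(-99, -1))) = Add(Mul(8483, Rational(-1, 145)), Mul(24499, Rational(-1, 99))) = Add(Rational(-8483, 145), Rational(-24499, 99)) = Rational(-4392172, 14355)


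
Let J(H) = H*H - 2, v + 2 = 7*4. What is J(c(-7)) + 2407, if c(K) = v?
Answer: 3081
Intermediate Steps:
v = 26 (v = -2 + 7*4 = -2 + 28 = 26)
c(K) = 26
J(H) = -2 + H² (J(H) = H² - 2 = -2 + H²)
J(c(-7)) + 2407 = (-2 + 26²) + 2407 = (-2 + 676) + 2407 = 674 + 2407 = 3081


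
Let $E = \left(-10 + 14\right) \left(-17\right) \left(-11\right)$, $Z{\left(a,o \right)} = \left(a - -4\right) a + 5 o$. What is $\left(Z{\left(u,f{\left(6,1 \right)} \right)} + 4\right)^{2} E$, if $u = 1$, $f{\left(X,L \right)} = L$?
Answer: $146608$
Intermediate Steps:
$Z{\left(a,o \right)} = 5 o + a \left(4 + a\right)$ ($Z{\left(a,o \right)} = \left(a + 4\right) a + 5 o = \left(4 + a\right) a + 5 o = a \left(4 + a\right) + 5 o = 5 o + a \left(4 + a\right)$)
$E = 748$ ($E = 4 \left(-17\right) \left(-11\right) = \left(-68\right) \left(-11\right) = 748$)
$\left(Z{\left(u,f{\left(6,1 \right)} \right)} + 4\right)^{2} E = \left(\left(1^{2} + 4 \cdot 1 + 5 \cdot 1\right) + 4\right)^{2} \cdot 748 = \left(\left(1 + 4 + 5\right) + 4\right)^{2} \cdot 748 = \left(10 + 4\right)^{2} \cdot 748 = 14^{2} \cdot 748 = 196 \cdot 748 = 146608$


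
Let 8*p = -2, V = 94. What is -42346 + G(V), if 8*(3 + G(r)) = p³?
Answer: -21682689/512 ≈ -42349.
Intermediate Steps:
p = -¼ (p = (⅛)*(-2) = -¼ ≈ -0.25000)
G(r) = -1537/512 (G(r) = -3 + (-¼)³/8 = -3 + (⅛)*(-1/64) = -3 - 1/512 = -1537/512)
-42346 + G(V) = -42346 - 1537/512 = -21682689/512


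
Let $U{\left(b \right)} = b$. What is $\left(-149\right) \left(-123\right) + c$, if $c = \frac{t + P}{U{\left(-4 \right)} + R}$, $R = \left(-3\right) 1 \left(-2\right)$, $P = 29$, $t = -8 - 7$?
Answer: $18334$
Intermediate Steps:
$t = -15$
$R = 6$ ($R = \left(-3\right) \left(-2\right) = 6$)
$c = 7$ ($c = \frac{-15 + 29}{-4 + 6} = \frac{14}{2} = 14 \cdot \frac{1}{2} = 7$)
$\left(-149\right) \left(-123\right) + c = \left(-149\right) \left(-123\right) + 7 = 18327 + 7 = 18334$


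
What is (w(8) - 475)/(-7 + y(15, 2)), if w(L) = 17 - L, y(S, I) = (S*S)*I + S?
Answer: -233/229 ≈ -1.0175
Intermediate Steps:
y(S, I) = S + I*S² (y(S, I) = S²*I + S = I*S² + S = S + I*S²)
(w(8) - 475)/(-7 + y(15, 2)) = ((17 - 1*8) - 475)/(-7 + 15*(1 + 2*15)) = ((17 - 8) - 475)/(-7 + 15*(1 + 30)) = (9 - 475)/(-7 + 15*31) = -466/(-7 + 465) = -466/458 = -466*1/458 = -233/229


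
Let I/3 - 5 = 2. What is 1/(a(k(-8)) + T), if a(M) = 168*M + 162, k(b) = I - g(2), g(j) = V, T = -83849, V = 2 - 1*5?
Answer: -1/79655 ≈ -1.2554e-5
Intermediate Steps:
V = -3 (V = 2 - 5 = -3)
I = 21 (I = 15 + 3*2 = 15 + 6 = 21)
g(j) = -3
k(b) = 24 (k(b) = 21 - 1*(-3) = 21 + 3 = 24)
a(M) = 162 + 168*M
1/(a(k(-8)) + T) = 1/((162 + 168*24) - 83849) = 1/((162 + 4032) - 83849) = 1/(4194 - 83849) = 1/(-79655) = -1/79655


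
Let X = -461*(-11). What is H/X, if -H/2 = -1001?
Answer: 182/461 ≈ 0.39479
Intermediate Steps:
H = 2002 (H = -2*(-1001) = 2002)
X = 5071
H/X = 2002/5071 = 2002*(1/5071) = 182/461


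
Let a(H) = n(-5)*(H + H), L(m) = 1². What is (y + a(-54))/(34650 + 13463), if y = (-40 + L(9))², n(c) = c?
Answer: 2061/48113 ≈ 0.042837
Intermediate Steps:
L(m) = 1
y = 1521 (y = (-40 + 1)² = (-39)² = 1521)
a(H) = -10*H (a(H) = -5*(H + H) = -10*H)
(y + a(-54))/(34650 + 13463) = (1521 - 10*(-54))/(34650 + 13463) = (1521 + 540)/48113 = 2061*(1/48113) = 2061/48113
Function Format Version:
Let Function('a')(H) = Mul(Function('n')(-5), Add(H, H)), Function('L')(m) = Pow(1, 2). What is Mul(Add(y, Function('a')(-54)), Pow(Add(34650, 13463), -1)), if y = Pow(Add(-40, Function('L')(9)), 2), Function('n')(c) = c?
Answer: Rational(2061, 48113) ≈ 0.042837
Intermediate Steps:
Function('L')(m) = 1
y = 1521 (y = Pow(Add(-40, 1), 2) = Pow(-39, 2) = 1521)
Function('a')(H) = Mul(-10, H) (Function('a')(H) = Mul(-5, Add(H, H)) = Mul(-5, Mul(2, H)) = Mul(-10, H))
Mul(Add(y, Function('a')(-54)), Pow(Add(34650, 13463), -1)) = Mul(Add(1521, Mul(-10, -54)), Pow(Add(34650, 13463), -1)) = Mul(Add(1521, 540), Pow(48113, -1)) = Mul(2061, Rational(1, 48113)) = Rational(2061, 48113)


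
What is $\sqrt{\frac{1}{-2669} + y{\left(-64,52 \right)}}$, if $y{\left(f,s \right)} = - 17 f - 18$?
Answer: $\frac{\sqrt{7622207601}}{2669} \approx 32.711$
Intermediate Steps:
$y{\left(f,s \right)} = -18 - 17 f$
$\sqrt{\frac{1}{-2669} + y{\left(-64,52 \right)}} = \sqrt{\frac{1}{-2669} - -1070} = \sqrt{- \frac{1}{2669} + \left(-18 + 1088\right)} = \sqrt{- \frac{1}{2669} + 1070} = \sqrt{\frac{2855829}{2669}} = \frac{\sqrt{7622207601}}{2669}$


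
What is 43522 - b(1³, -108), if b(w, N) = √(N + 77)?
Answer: 43522 - I*√31 ≈ 43522.0 - 5.5678*I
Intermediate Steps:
b(w, N) = √(77 + N)
43522 - b(1³, -108) = 43522 - √(77 - 108) = 43522 - √(-31) = 43522 - I*√31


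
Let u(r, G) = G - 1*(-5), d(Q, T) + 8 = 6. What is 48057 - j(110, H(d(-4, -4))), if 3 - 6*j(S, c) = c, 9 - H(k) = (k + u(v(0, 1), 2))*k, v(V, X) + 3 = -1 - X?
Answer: 144179/3 ≈ 48060.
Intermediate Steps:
v(V, X) = -4 - X (v(V, X) = -3 + (-1 - X) = -4 - X)
d(Q, T) = -2 (d(Q, T) = -8 + 6 = -2)
u(r, G) = 5 + G (u(r, G) = G + 5 = 5 + G)
H(k) = 9 - k*(7 + k) (H(k) = 9 - (k + (5 + 2))*k = 9 - (k + 7)*k = 9 - (7 + k)*k = 9 - k*(7 + k))
j(S, c) = ½ - c/6
48057 - j(110, H(d(-4, -4))) = 48057 - (½ - (9 - 1*(-2)² - 7*(-2))/6) = 48057 - (½ - (9 - 1*4 + 14)/6) = 48057 - (½ - (9 - 4 + 14)/6) = 48057 - (½ - ⅙*19) = 48057 - (½ - 19/6) = 48057 - 1*(-8/3) = 48057 + 8/3 = 144179/3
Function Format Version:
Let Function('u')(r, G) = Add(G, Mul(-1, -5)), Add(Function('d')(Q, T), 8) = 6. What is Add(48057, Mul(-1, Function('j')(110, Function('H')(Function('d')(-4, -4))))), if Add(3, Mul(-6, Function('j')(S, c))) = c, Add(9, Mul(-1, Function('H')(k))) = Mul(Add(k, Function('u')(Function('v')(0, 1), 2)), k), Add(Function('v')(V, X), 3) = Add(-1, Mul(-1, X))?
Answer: Rational(144179, 3) ≈ 48060.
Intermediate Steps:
Function('v')(V, X) = Add(-4, Mul(-1, X)) (Function('v')(V, X) = Add(-3, Add(-1, Mul(-1, X))) = Add(-4, Mul(-1, X)))
Function('d')(Q, T) = -2 (Function('d')(Q, T) = Add(-8, 6) = -2)
Function('u')(r, G) = Add(5, G) (Function('u')(r, G) = Add(G, 5) = Add(5, G))
Function('H')(k) = Add(9, Mul(-1, k, Add(7, k))) (Function('H')(k) = Add(9, Mul(-1, Mul(Add(k, Add(5, 2)), k))) = Add(9, Mul(-1, Mul(Add(k, 7), k))) = Add(9, Mul(-1, Mul(Add(7, k), k))) = Add(9, Mul(-1, Mul(k, Add(7, k)))) = Add(9, Mul(-1, k, Add(7, k))))
Function('j')(S, c) = Add(Rational(1, 2), Mul(Rational(-1, 6), c))
Add(48057, Mul(-1, Function('j')(110, Function('H')(Function('d')(-4, -4))))) = Add(48057, Mul(-1, Add(Rational(1, 2), Mul(Rational(-1, 6), Add(9, Mul(-1, Pow(-2, 2)), Mul(-7, -2)))))) = Add(48057, Mul(-1, Add(Rational(1, 2), Mul(Rational(-1, 6), Add(9, Mul(-1, 4), 14))))) = Add(48057, Mul(-1, Add(Rational(1, 2), Mul(Rational(-1, 6), Add(9, -4, 14))))) = Add(48057, Mul(-1, Add(Rational(1, 2), Mul(Rational(-1, 6), 19)))) = Add(48057, Mul(-1, Add(Rational(1, 2), Rational(-19, 6)))) = Add(48057, Mul(-1, Rational(-8, 3))) = Add(48057, Rational(8, 3)) = Rational(144179, 3)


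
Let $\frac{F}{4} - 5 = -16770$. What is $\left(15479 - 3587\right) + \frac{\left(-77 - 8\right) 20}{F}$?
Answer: $\frac{39873961}{3353} \approx 11892.0$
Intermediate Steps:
$F = -67060$ ($F = 20 + 4 \left(-16770\right) = 20 - 67080 = -67060$)
$\left(15479 - 3587\right) + \frac{\left(-77 - 8\right) 20}{F} = \left(15479 - 3587\right) + \frac{\left(-77 - 8\right) 20}{-67060} = 11892 + \left(-85\right) 20 \left(- \frac{1}{67060}\right) = 11892 - - \frac{85}{3353} = 11892 + \frac{85}{3353} = \frac{39873961}{3353}$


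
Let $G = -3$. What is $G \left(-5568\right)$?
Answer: $16704$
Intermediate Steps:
$G \left(-5568\right) = \left(-3\right) \left(-5568\right) = 16704$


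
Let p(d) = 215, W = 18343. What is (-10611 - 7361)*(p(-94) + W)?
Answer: -333524376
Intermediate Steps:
(-10611 - 7361)*(p(-94) + W) = (-10611 - 7361)*(215 + 18343) = -17972*18558 = -333524376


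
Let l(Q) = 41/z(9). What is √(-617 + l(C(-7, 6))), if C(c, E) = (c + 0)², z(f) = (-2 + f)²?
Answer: 4*I*√1887/7 ≈ 24.823*I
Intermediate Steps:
C(c, E) = c²
l(Q) = 41/49 (l(Q) = 41/((-2 + 9)²) = 41/(7²) = 41/49)
√(-617 + l(C(-7, 6))) = √(-617 + 41/49) = √(-30192/49) = 4*I*√1887/7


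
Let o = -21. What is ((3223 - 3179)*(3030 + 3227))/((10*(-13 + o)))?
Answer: -68827/85 ≈ -809.73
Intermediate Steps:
((3223 - 3179)*(3030 + 3227))/((10*(-13 + o))) = ((3223 - 3179)*(3030 + 3227))/((10*(-13 - 21))) = (44*6257)/((10*(-34))) = 275308/(-340) = 275308*(-1/340) = -68827/85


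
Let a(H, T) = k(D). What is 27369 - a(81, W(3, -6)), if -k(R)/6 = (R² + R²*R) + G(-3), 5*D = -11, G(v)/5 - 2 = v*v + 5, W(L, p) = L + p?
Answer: 3476769/125 ≈ 27814.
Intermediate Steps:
G(v) = 35 + 5*v² (G(v) = 10 + 5*(v*v + 5) = 10 + 5*(v² + 5) = 10 + 5*(5 + v²) = 10 + (25 + 5*v²) = 35 + 5*v²)
D = -11/5 (D = (⅕)*(-11) = -11/5 ≈ -2.2000)
k(R) = -480 - 6*R² - 6*R³ (k(R) = -6*((R² + R²*R) + (35 + 5*(-3)²)) = -6*((R² + R³) + (35 + 5*9)) = -6*((R² + R³) + (35 + 45)) = -6*((R² + R³) + 80) = -6*(80 + R² + R³) = -480 - 6*R² - 6*R³)
a(H, T) = -55644/125 (a(H, T) = -480 - 6*(-11/5)² - 6*(-11/5)³ = -480 - 6*121/25 - 6*(-1331/125) = -480 - 726/25 + 7986/125 = -55644/125)
27369 - a(81, W(3, -6)) = 27369 - 1*(-55644/125) = 27369 + 55644/125 = 3476769/125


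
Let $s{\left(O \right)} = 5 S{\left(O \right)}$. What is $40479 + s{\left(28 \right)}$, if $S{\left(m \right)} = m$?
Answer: $40619$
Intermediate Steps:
$s{\left(O \right)} = 5 O$
$40479 + s{\left(28 \right)} = 40479 + 5 \cdot 28 = 40479 + 140 = 40619$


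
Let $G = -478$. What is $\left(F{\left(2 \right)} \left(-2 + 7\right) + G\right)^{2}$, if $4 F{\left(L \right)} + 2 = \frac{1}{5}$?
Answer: $\frac{3690241}{16} \approx 2.3064 \cdot 10^{5}$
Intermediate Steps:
$F{\left(L \right)} = - \frac{9}{20}$ ($F{\left(L \right)} = - \frac{1}{2} + \frac{1}{4 \cdot 5} = - \frac{1}{2} + \frac{1}{4} \cdot \frac{1}{5} = - \frac{1}{2} + \frac{1}{20} = - \frac{9}{20}$)
$\left(F{\left(2 \right)} \left(-2 + 7\right) + G\right)^{2} = \left(- \frac{9 \left(-2 + 7\right)}{20} - 478\right)^{2} = \left(\left(- \frac{9}{20}\right) 5 - 478\right)^{2} = \left(- \frac{9}{4} - 478\right)^{2} = \left(- \frac{1921}{4}\right)^{2} = \frac{3690241}{16}$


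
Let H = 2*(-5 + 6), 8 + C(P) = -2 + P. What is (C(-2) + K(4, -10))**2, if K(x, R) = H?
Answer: 100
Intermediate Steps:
C(P) = -10 + P (C(P) = -8 + (-2 + P) = -10 + P)
H = 2 (H = 2*1 = 2)
K(x, R) = 2
(C(-2) + K(4, -10))**2 = ((-10 - 2) + 2)**2 = (-12 + 2)**2 = (-10)**2 = 100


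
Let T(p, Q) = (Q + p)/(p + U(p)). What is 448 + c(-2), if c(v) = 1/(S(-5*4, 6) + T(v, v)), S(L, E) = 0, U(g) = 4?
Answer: 895/2 ≈ 447.50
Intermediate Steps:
T(p, Q) = (Q + p)/(4 + p) (T(p, Q) = (Q + p)/(p + 4) = (Q + p)/(4 + p))
c(v) = (4 + v)/(2*v) (c(v) = 1/(0 + (v + v)/(4 + v)) = 1/(0 + (2*v)/(4 + v)) = 1/(0 + 2*v/(4 + v)) = 1/(2*v/(4 + v)) = (4 + v)/(2*v))
448 + c(-2) = 448 + (½)*(4 - 2)/(-2) = 448 + (½)*(-½)*2 = 448 - ½ = 895/2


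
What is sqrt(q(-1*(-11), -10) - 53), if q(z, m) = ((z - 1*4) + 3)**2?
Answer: sqrt(47) ≈ 6.8557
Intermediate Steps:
q(z, m) = (-1 + z)**2 (q(z, m) = ((z - 4) + 3)**2 = ((-4 + z) + 3)**2 = (-1 + z)**2)
sqrt(q(-1*(-11), -10) - 53) = sqrt((-1 - 1*(-11))**2 - 53) = sqrt((-1 + 11)**2 - 53) = sqrt(10**2 - 53) = sqrt(100 - 53) = sqrt(47)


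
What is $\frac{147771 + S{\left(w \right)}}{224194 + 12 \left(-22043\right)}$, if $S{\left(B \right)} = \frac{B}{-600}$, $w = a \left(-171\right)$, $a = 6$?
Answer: $- \frac{14777271}{4032200} \approx -3.6648$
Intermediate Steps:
$w = -1026$ ($w = 6 \left(-171\right) = -1026$)
$S{\left(B \right)} = - \frac{B}{600}$ ($S{\left(B \right)} = B \left(- \frac{1}{600}\right) = - \frac{B}{600}$)
$\frac{147771 + S{\left(w \right)}}{224194 + 12 \left(-22043\right)} = \frac{147771 - - \frac{171}{100}}{224194 + 12 \left(-22043\right)} = \frac{147771 + \frac{171}{100}}{224194 - 264516} = \frac{14777271}{100 \left(-40322\right)} = \frac{14777271}{100} \left(- \frac{1}{40322}\right) = - \frac{14777271}{4032200}$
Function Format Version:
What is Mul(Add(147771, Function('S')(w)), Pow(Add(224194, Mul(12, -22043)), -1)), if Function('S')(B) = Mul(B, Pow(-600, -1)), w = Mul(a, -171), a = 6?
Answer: Rational(-14777271, 4032200) ≈ -3.6648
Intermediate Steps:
w = -1026 (w = Mul(6, -171) = -1026)
Function('S')(B) = Mul(Rational(-1, 600), B) (Function('S')(B) = Mul(B, Rational(-1, 600)) = Mul(Rational(-1, 600), B))
Mul(Add(147771, Function('S')(w)), Pow(Add(224194, Mul(12, -22043)), -1)) = Mul(Add(147771, Mul(Rational(-1, 600), -1026)), Pow(Add(224194, Mul(12, -22043)), -1)) = Mul(Add(147771, Rational(171, 100)), Pow(Add(224194, -264516), -1)) = Mul(Rational(14777271, 100), Pow(-40322, -1)) = Mul(Rational(14777271, 100), Rational(-1, 40322)) = Rational(-14777271, 4032200)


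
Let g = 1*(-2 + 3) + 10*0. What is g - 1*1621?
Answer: -1620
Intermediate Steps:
g = 1 (g = 1*1 + 0 = 1 + 0 = 1)
g - 1*1621 = 1 - 1*1621 = 1 - 1621 = -1620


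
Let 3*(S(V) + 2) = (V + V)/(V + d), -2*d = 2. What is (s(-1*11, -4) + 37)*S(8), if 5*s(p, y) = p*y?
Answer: -5954/105 ≈ -56.705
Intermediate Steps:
d = -1 (d = -½*2 = -1)
S(V) = -2 + 2*V/(3*(-1 + V)) (S(V) = -2 + ((V + V)/(V - 1))/3 = -2 + ((2*V)/(-1 + V))/3 = -2 + (2*V/(-1 + V))/3 = -2 + 2*V/(3*(-1 + V)))
s(p, y) = p*y/5 (s(p, y) = (p*y)/5 = p*y/5)
(s(-1*11, -4) + 37)*S(8) = ((⅕)*(-1*11)*(-4) + 37)*(2*(3 - 2*8)/(3*(-1 + 8))) = ((⅕)*(-11)*(-4) + 37)*((⅔)*(3 - 16)/7) = (44/5 + 37)*((⅔)*(⅐)*(-13)) = (229/5)*(-26/21) = -5954/105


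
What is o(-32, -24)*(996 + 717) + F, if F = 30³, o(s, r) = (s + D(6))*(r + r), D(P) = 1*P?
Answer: 2164824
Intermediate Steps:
D(P) = P
o(s, r) = 2*r*(6 + s) (o(s, r) = (s + 6)*(r + r) = (6 + s)*(2*r) = 2*r*(6 + s))
F = 27000
o(-32, -24)*(996 + 717) + F = (2*(-24)*(6 - 32))*(996 + 717) + 27000 = (2*(-24)*(-26))*1713 + 27000 = 1248*1713 + 27000 = 2137824 + 27000 = 2164824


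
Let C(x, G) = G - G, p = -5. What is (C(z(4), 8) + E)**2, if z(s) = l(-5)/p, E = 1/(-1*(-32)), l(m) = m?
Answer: 1/1024 ≈ 0.00097656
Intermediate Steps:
E = 1/32 ≈ 0.031250
z(s) = 1 (z(s) = -5/(-5) = -5*(-1/5) = 1)
C(x, G) = 0
(C(z(4), 8) + E)**2 = (0 + 1/32)**2 = (1/32)**2 = 1/1024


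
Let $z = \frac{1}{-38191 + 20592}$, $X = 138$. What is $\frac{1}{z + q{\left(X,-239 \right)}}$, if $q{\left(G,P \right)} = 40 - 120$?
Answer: $- \frac{17599}{1407921} \approx -0.0125$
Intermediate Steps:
$q{\left(G,P \right)} = -80$
$z = - \frac{1}{17599}$ ($z = \frac{1}{-17599} = - \frac{1}{17599} \approx -5.6821 \cdot 10^{-5}$)
$\frac{1}{z + q{\left(X,-239 \right)}} = \frac{1}{- \frac{1}{17599} - 80} = \frac{1}{- \frac{1407921}{17599}} = - \frac{17599}{1407921}$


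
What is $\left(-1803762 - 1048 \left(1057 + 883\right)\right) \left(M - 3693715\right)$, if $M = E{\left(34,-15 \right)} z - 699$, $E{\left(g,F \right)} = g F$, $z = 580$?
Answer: $15309980272748$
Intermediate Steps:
$E{\left(g,F \right)} = F g$
$M = -296499$ ($M = \left(-15\right) 34 \cdot 580 - 699 = \left(-510\right) 580 - 699 = -295800 - 699 = -296499$)
$\left(-1803762 - 1048 \left(1057 + 883\right)\right) \left(M - 3693715\right) = \left(-1803762 - 1048 \left(1057 + 883\right)\right) \left(-296499 - 3693715\right) = \left(-1803762 - 2033120\right) \left(-3990214\right) = \left(-3836882\right) \left(-3990214\right) = 15309980272748$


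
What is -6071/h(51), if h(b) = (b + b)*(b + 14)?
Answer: -467/510 ≈ -0.91569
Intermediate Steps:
h(b) = 2*b*(14 + b) (h(b) = (2*b)*(14 + b) = 2*b*(14 + b))
-6071/h(51) = -6071*1/(102*(14 + 51)) = -6071/(2*51*65) = -6071/6630 = -6071*1/6630 = -467/510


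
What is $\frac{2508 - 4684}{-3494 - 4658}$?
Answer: $\frac{272}{1019} \approx 0.26693$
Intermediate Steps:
$\frac{2508 - 4684}{-3494 - 4658} = - \frac{2176}{-8152} = \left(-2176\right) \left(- \frac{1}{8152}\right) = \frac{272}{1019}$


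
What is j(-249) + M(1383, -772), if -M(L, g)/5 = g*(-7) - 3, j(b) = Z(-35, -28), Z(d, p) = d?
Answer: -27040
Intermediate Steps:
j(b) = -35
M(L, g) = 15 + 35*g (M(L, g) = -5*(g*(-7) - 3) = -5*(-7*g - 3) = -5*(-3 - 7*g) = 15 + 35*g)
j(-249) + M(1383, -772) = -35 + (15 + 35*(-772)) = -35 + (15 - 27020) = -35 - 27005 = -27040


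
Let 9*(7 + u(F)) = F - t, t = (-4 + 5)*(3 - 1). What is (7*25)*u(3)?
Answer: -10850/9 ≈ -1205.6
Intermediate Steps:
t = 2 (t = 1*2 = 2)
u(F) = -65/9 + F/9 (u(F) = -7 + (F - 1*2)/9 = -7 + (F - 2)/9 = -7 + (-2 + F)/9 = -7 + (-2/9 + F/9) = -65/9 + F/9)
(7*25)*u(3) = (7*25)*(-65/9 + (1/9)*3) = 175*(-65/9 + 1/3) = 175*(-62/9) = -10850/9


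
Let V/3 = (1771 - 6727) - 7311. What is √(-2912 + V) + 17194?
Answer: 17194 + I*√39713 ≈ 17194.0 + 199.28*I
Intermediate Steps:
V = -36801 (V = 3*((1771 - 6727) - 7311) = 3*(-4956 - 7311) = 3*(-12267) = -36801)
√(-2912 + V) + 17194 = √(-2912 - 36801) + 17194 = √(-39713) + 17194 = I*√39713 + 17194 = 17194 + I*√39713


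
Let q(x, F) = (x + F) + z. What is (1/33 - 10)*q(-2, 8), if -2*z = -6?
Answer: -987/11 ≈ -89.727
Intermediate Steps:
z = 3 (z = -½*(-6) = 3)
q(x, F) = 3 + F + x (q(x, F) = (x + F) + 3 = (F + x) + 3 = 3 + F + x)
(1/33 - 10)*q(-2, 8) = (1/33 - 10)*(3 + 8 - 2) = (1/33 - 10)*9 = -329/33*9 = -987/11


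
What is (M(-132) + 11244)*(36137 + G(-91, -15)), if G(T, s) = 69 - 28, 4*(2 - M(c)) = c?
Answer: 408051662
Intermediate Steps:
M(c) = 2 - c/4
G(T, s) = 41
(M(-132) + 11244)*(36137 + G(-91, -15)) = ((2 - ¼*(-132)) + 11244)*(36137 + 41) = ((2 + 33) + 11244)*36178 = (35 + 11244)*36178 = 11279*36178 = 408051662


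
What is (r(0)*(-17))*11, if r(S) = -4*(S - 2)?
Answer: -1496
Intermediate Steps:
r(S) = 8 - 4*S (r(S) = -4*(-2 + S) = 8 - 4*S)
(r(0)*(-17))*11 = ((8 - 4*0)*(-17))*11 = ((8 + 0)*(-17))*11 = (8*(-17))*11 = -136*11 = -1496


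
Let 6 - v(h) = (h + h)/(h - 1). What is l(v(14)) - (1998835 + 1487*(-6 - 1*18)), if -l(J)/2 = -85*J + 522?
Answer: -25525983/13 ≈ -1.9635e+6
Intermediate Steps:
v(h) = 6 - 2*h/(-1 + h) (v(h) = 6 - (h + h)/(h - 1) = 6 - 2*h/(-1 + h))
l(J) = -1044 + 170*J (l(J) = -2*(-85*J + 522) = -2*(522 - 85*J) = -1044 + 170*J)
l(v(14)) - (1998835 + 1487*(-6 - 1*18)) = (-1044 + 170*(2*(-3 + 2*14)/(-1 + 14))) - (1998835 + 1487*(-6 - 1*18)) = (-1044 + 170*(2*(-3 + 28)/13)) - (1998835 + 1487*(-6 - 18)) = (-1044 + 170*(2*(1/13)*25)) - (1998835 + 1487*(-24)) = (-1044 + 170*(50/13)) - (1998835 - 35688) = (-1044 + 8500/13) - 1*1963147 = -5072/13 - 1963147 = -25525983/13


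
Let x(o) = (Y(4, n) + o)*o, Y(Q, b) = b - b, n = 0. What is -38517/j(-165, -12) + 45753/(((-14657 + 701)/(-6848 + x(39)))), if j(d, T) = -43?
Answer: 3672590395/200036 ≈ 18360.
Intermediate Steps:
Y(Q, b) = 0
x(o) = o² (x(o) = (0 + o)*o = o*o = o²)
-38517/j(-165, -12) + 45753/(((-14657 + 701)/(-6848 + x(39)))) = -38517/(-43) + 45753/(((-14657 + 701)/(-6848 + 39²))) = -38517*(-1/43) + 45753/((-13956/(-6848 + 1521))) = 38517/43 + 45753/((-13956/(-5327))) = 38517/43 + 45753/((-13956*(-1/5327))) = 38517/43 + 45753/(13956/5327) = 38517/43 + 45753*(5327/13956) = 38517/43 + 81242077/4652 = 3672590395/200036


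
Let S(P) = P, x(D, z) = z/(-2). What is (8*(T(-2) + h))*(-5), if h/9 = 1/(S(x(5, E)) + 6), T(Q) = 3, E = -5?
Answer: -2760/17 ≈ -162.35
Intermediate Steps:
x(D, z) = -z/2 (x(D, z) = z*(-½) = -z/2)
h = 18/17 (h = 9/(-½*(-5) + 6) = 9/(5/2 + 6) = 9/(17/2) = 9*(2/17) = 18/17 ≈ 1.0588)
(8*(T(-2) + h))*(-5) = (8*(3 + 18/17))*(-5) = (8*(69/17))*(-5) = (552/17)*(-5) = -2760/17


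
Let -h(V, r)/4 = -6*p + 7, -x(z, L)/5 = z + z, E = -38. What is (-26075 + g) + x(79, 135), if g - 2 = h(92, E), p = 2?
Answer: -26843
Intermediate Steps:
x(z, L) = -10*z (x(z, L) = -5*(z + z) = -10*z)
h(V, r) = 20 (h(V, r) = -4*(-6*2 + 7) = -4*(-12 + 7) = -4*(-5) = 20)
g = 22 (g = 2 + 20 = 22)
(-26075 + g) + x(79, 135) = (-26075 + 22) - 10*79 = -26053 - 790 = -26843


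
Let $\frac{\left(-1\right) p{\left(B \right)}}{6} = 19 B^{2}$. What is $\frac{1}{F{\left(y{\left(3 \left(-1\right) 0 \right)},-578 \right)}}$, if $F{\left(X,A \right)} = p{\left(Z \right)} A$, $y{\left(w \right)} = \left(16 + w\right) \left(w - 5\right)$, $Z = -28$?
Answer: $\frac{1}{51659328} \approx 1.9358 \cdot 10^{-8}$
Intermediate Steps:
$p{\left(B \right)} = - 114 B^{2}$ ($p{\left(B \right)} = - 6 \cdot 19 B^{2} = - 114 B^{2}$)
$y{\left(w \right)} = \left(-5 + w\right) \left(16 + w\right)$ ($y{\left(w \right)} = \left(16 + w\right) \left(-5 + w\right) = \left(-5 + w\right) \left(16 + w\right)$)
$F{\left(X,A \right)} = - 89376 A$ ($F{\left(X,A \right)} = - 114 \left(-28\right)^{2} A = \left(-114\right) 784 A = - 89376 A$)
$\frac{1}{F{\left(y{\left(3 \left(-1\right) 0 \right)},-578 \right)}} = \frac{1}{\left(-89376\right) \left(-578\right)} = \frac{1}{51659328}$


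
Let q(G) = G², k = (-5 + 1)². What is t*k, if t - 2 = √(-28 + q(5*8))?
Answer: 32 + 32*√393 ≈ 666.38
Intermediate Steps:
k = 16 (k = (-4)² = 16)
t = 2 + 2*√393 (t = 2 + √(-28 + (5*8)²) = 2 + √(-28 + 40²) = 2 + √(-28 + 1600) = 2 + √1572 = 2 + 2*√393 ≈ 41.648)
t*k = (2 + 2*√393)*16 = 32 + 32*√393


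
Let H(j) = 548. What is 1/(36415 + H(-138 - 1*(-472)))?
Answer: 1/36963 ≈ 2.7054e-5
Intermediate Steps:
1/(36415 + H(-138 - 1*(-472))) = 1/(36415 + 548) = 1/36963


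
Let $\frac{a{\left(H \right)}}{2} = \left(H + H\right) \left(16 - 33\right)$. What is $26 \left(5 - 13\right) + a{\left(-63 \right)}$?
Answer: $4076$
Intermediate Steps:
$a{\left(H \right)} = - 68 H$ ($a{\left(H \right)} = 2 \left(H + H\right) \left(16 - 33\right) = 2 \cdot 2 H \left(-17\right) = 2 \left(- 34 H\right) = - 68 H$)
$26 \left(5 - 13\right) + a{\left(-63 \right)} = 26 \left(5 - 13\right) - -4284 = 26 \left(-8\right) + 4284 = -208 + 4284 = 4076$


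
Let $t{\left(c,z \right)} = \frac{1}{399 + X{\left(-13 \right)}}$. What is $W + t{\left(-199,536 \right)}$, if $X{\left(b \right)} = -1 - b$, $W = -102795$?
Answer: $- \frac{42248744}{411} \approx -1.028 \cdot 10^{5}$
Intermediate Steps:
$t{\left(c,z \right)} = \frac{1}{411}$ ($t{\left(c,z \right)} = \frac{1}{399 - -12} = \frac{1}{399 + \left(-1 + 13\right)} = \frac{1}{399 + 12} = \frac{1}{411}$)
$W + t{\left(-199,536 \right)} = -102795 + \frac{1}{411} = - \frac{42248744}{411}$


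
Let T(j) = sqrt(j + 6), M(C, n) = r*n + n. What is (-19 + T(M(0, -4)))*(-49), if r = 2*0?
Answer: 931 - 49*sqrt(2) ≈ 861.70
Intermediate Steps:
r = 0
M(C, n) = n (M(C, n) = 0*n + n = 0 + n = n)
T(j) = sqrt(6 + j)
(-19 + T(M(0, -4)))*(-49) = (-19 + sqrt(6 - 4))*(-49) = (-19 + sqrt(2))*(-49) = 931 - 49*sqrt(2)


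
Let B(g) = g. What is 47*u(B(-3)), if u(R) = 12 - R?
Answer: 705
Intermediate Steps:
47*u(B(-3)) = 47*(12 - 1*(-3)) = 47*(12 + 3) = 47*15 = 705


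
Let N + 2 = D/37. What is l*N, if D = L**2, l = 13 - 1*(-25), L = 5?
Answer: -1862/37 ≈ -50.324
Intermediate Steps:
l = 38 (l = 13 + 25 = 38)
D = 25 (D = 5**2 = 25)
N = -49/37 (N = -2 + 25/37 = -49/37 ≈ -1.3243)
l*N = 38*(-49/37) = -1862/37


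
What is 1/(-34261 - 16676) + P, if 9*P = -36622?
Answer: -621804941/152811 ≈ -4069.1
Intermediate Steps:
P = -36622/9 (P = (1/9)*(-36622) = -36622/9 ≈ -4069.1)
1/(-34261 - 16676) + P = 1/(-34261 - 16676) - 36622/9 = 1/(-50937) - 36622/9 = -1/50937 - 36622/9 = -621804941/152811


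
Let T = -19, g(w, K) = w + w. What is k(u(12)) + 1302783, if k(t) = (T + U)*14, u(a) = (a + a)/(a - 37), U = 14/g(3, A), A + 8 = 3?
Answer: 3907649/3 ≈ 1.3026e+6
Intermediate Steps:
A = -5 (A = -8 + 3 = -5)
g(w, K) = 2*w
U = 7/3 (U = 14/((2*3)) = 14/6 = 14*(⅙) = 7/3 ≈ 2.3333)
u(a) = 2*a/(-37 + a) (u(a) = (2*a)/(-37 + a) = 2*a/(-37 + a))
k(t) = -700/3 (k(t) = (-19 + 7/3)*14 = -50/3*14 = -700/3)
k(u(12)) + 1302783 = -700/3 + 1302783 = 3907649/3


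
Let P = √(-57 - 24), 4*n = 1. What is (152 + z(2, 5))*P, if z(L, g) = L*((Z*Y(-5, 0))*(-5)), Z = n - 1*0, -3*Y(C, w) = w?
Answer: 1368*I ≈ 1368.0*I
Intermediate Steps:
n = ¼ (n = (¼)*1 = ¼ ≈ 0.25000)
Y(C, w) = -w/3
Z = ¼ (Z = ¼ - 1*0 = ¼ + 0 = ¼ ≈ 0.25000)
z(L, g) = 0 (z(L, g) = L*(((-⅓*0)/4)*(-5)) = L*(((¼)*0)*(-5)) = L*(0*(-5)) = L*0 = 0)
P = 9*I (P = √(-81) = 9*I ≈ 9.0*I)
(152 + z(2, 5))*P = (152 + 0)*(9*I) = 152*(9*I) = 1368*I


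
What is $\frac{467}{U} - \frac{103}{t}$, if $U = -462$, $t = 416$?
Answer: $- \frac{120929}{96096} \approx -1.2584$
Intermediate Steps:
$\frac{467}{U} - \frac{103}{t} = \frac{467}{-462} - \frac{103}{416} = 467 \left(- \frac{1}{462}\right) - \frac{103}{416} = - \frac{467}{462} - \frac{103}{416} = - \frac{120929}{96096}$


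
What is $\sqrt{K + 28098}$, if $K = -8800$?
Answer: $\sqrt{19298} \approx 138.92$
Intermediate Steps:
$\sqrt{K + 28098} = \sqrt{-8800 + 28098} = \sqrt{19298}$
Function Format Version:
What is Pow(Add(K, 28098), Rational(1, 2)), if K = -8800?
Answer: Pow(19298, Rational(1, 2)) ≈ 138.92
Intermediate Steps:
Pow(Add(K, 28098), Rational(1, 2)) = Pow(Add(-8800, 28098), Rational(1, 2)) = Pow(19298, Rational(1, 2))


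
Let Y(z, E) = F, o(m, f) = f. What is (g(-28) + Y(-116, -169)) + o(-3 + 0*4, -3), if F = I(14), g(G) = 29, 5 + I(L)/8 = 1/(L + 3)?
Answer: -230/17 ≈ -13.529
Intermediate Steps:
I(L) = -40 + 8/(3 + L) (I(L) = -40 + 8/(L + 3) = -40 + 8/(3 + L))
F = -672/17 (F = 8*(-14 - 5*14)/(3 + 14) = 8*(-14 - 70)/17 = 8*(1/17)*(-84) = -672/17 ≈ -39.529)
Y(z, E) = -672/17
(g(-28) + Y(-116, -169)) + o(-3 + 0*4, -3) = (29 - 672/17) - 3 = -179/17 - 3 = -230/17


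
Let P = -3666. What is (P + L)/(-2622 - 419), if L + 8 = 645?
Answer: 3029/3041 ≈ 0.99605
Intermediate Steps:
L = 637 (L = -8 + 645 = 637)
(P + L)/(-2622 - 419) = (-3666 + 637)/(-2622 - 419) = -3029/(-3041) = -3029*(-1/3041) = 3029/3041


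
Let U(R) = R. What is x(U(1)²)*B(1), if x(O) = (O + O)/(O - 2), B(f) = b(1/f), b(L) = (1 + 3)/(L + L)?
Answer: -4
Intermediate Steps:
b(L) = 2/L (b(L) = 4/((2*L)) = 4*(1/(2*L)) = 2/L)
B(f) = 2*f (B(f) = 2/(1/f) = 2*f)
x(O) = 2*O/(-2 + O) (x(O) = (2*O)/(-2 + O) = 2*O/(-2 + O))
x(U(1)²)*B(1) = (2*1²/(-2 + 1²))*(2*1) = (2*1/(-2 + 1))*2 = (2*1/(-1))*2 = (2*1*(-1))*2 = -2*2 = -4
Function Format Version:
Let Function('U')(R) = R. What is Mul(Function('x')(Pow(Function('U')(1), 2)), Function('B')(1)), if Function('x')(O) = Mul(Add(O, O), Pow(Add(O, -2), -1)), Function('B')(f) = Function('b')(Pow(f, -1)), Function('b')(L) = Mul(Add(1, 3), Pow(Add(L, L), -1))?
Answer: -4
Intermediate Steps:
Function('b')(L) = Mul(2, Pow(L, -1)) (Function('b')(L) = Mul(4, Pow(Mul(2, L), -1)) = Mul(4, Mul(Rational(1, 2), Pow(L, -1))) = Mul(2, Pow(L, -1)))
Function('B')(f) = Mul(2, f) (Function('B')(f) = Mul(2, Pow(Pow(f, -1), -1)) = Mul(2, f))
Function('x')(O) = Mul(2, O, Pow(Add(-2, O), -1)) (Function('x')(O) = Mul(Mul(2, O), Pow(Add(-2, O), -1)) = Mul(2, O, Pow(Add(-2, O), -1)))
Mul(Function('x')(Pow(Function('U')(1), 2)), Function('B')(1)) = Mul(Mul(2, Pow(1, 2), Pow(Add(-2, Pow(1, 2)), -1)), Mul(2, 1)) = Mul(Mul(2, 1, Pow(Add(-2, 1), -1)), 2) = Mul(Mul(2, 1, Pow(-1, -1)), 2) = Mul(Mul(2, 1, -1), 2) = Mul(-2, 2) = -4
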